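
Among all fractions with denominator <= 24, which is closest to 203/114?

Expand x = 203/114 as a continued fraction with the Euclidean algorithm:
  203 = 1*114 + 89, so a_0 = 1.
  114 = 1*89 + 25, so a_1 = 1.
  89 = 3*25 + 14, so a_2 = 3.
  25 = 1*14 + 11, so a_3 = 1.
  14 = 1*11 + 3, so a_4 = 1.
  11 = 3*3 + 2, so a_5 = 3.
  3 = 1*2 + 1, so a_6 = 1.
  2 = 2*1 + 0, so a_7 = 2.
so x = [1; 1, 3, 1, 1, 3, 1, 2].
Convergents (p_i = a_i*p_{i-1} + p_{i-2}, q_i = a_i*q_{i-1} + q_{i-2} with p_{-2}=0, p_{-1}=1, q_{-2}=1, q_{-1}=0), until the denominator exceeds 24:
  i=0: a_0=1, p_0 = 1*1 + 0 = 1, q_0 = 1*0 + 1 = 1.
  i=1: a_1=1, p_1 = 1*1 + 1 = 2, q_1 = 1*1 + 0 = 1.
  i=2: a_2=3, p_2 = 3*2 + 1 = 7, q_2 = 3*1 + 1 = 4.
  i=3: a_3=1, p_3 = 1*7 + 2 = 9, q_3 = 1*4 + 1 = 5.
  i=4: a_4=1, p_4 = 1*9 + 7 = 16, q_4 = 1*5 + 4 = 9.
  i=5: a_5=3, p_5 = 3*16 + 9 = 57, q_5 = 3*9 + 5 = 32.
q_5 = 32 > 24, so the last convergent with denominator <= 24 is p_4/q_4 = 16/9.
The closest fraction with denominator <= 24 is either p_4/q_4 or the intermediate fraction (k*p_4 + p_3)/(k*q_4 + q_3) with the largest k >= 1 whose denominator stays <= 24; these approach x as k grows, and every other convergent or intermediate fraction in range is farther away.
Largest k: floor((24 - q_3)/q_4) = floor((24 - 5)/9) = 2.
That gives (2*16 + 9)/(2*9 + 5) = 41/23.
Compare the errors: |x - 16/9| = |203*9 - 16*114|/(114*9) = 3/1026, and |x - 41/23| = |203*23 - 41*114|/(114*23) = 5/2622.
Cross-multiplying, 5*1026 = 5130 < 7866 = 3*2622, so 5/2622 is smaller: the intermediate fraction 41/23 is closer to x than 16/9.

41/23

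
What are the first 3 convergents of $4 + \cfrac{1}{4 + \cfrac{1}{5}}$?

Using the convergent recurrence p_i = a_i*p_{i-1} + p_{i-2}, q_i = a_i*q_{i-1} + q_{i-2} with p_{-2}=0, p_{-1}=1, q_{-2}=1, q_{-1}=0:
  i=0: a_0=4, p_0 = 4*1 + 0 = 4, q_0 = 4*0 + 1 = 1.
  i=1: a_1=4, p_1 = 4*4 + 1 = 17, q_1 = 4*1 + 0 = 4.
  i=2: a_2=5, p_2 = 5*17 + 4 = 89, q_2 = 5*4 + 1 = 21.

4/1, 17/4, 89/21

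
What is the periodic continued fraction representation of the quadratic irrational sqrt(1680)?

[40; (1, 80)]

Write x_i = (sqrt(1680) + m_i)/d_i with (m_0, d_0) = (0, 1). a_0 = floor(sqrt(1680)) = 40, since 40^2 = 1600 <= 1680 < 1681 = 41^2.
Iterate m_{i+1} = d_i*a_i - m_i, d_{i+1} = (1680 - m_{i+1}^2)/d_i, a_{i+1} = floor((a_0 + m_{i+1})/d_{i+1}):
  m_1 = 1*40 - 0 = 40, d_1 = (1680 - 40^2)/1 = 80/1 = 80, a_1 = floor((40 + 40)/80) = 1.
  m_2 = 80*1 - 40 = 40, d_2 = (1680 - 40^2)/80 = 80/80 = 1, a_2 = floor((40 + 40)/1) = 80.
  m_3 = 1*80 - 40 = 40, d_3 = (1680 - 40^2)/1 = 80/1 = 80: (m_3, d_3) = (m_1, d_1) = (40, 80), so from here the quotients repeat a_1, a_2; the period length is 2.
Hence the expansion of sqrt(1680) is a_0 = 40 followed by the repeating block 1, 80 (period 2).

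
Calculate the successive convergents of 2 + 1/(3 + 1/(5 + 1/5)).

Using the convergent recurrence p_i = a_i*p_{i-1} + p_{i-2}, q_i = a_i*q_{i-1} + q_{i-2} with p_{-2}=0, p_{-1}=1, q_{-2}=1, q_{-1}=0:
  i=0: a_0=2, p_0 = 2*1 + 0 = 2, q_0 = 2*0 + 1 = 1.
  i=1: a_1=3, p_1 = 3*2 + 1 = 7, q_1 = 3*1 + 0 = 3.
  i=2: a_2=5, p_2 = 5*7 + 2 = 37, q_2 = 5*3 + 1 = 16.
  i=3: a_3=5, p_3 = 5*37 + 7 = 192, q_3 = 5*16 + 3 = 83.

2/1, 7/3, 37/16, 192/83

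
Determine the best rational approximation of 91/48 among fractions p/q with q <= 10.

Expand x = 91/48 as a continued fraction with the Euclidean algorithm:
  91 = 1*48 + 43, so a_0 = 1.
  48 = 1*43 + 5, so a_1 = 1.
  43 = 8*5 + 3, so a_2 = 8.
  5 = 1*3 + 2, so a_3 = 1.
  3 = 1*2 + 1, so a_4 = 1.
  2 = 2*1 + 0, so a_5 = 2.
so x = [1; 1, 8, 1, 1, 2].
Convergents (p_i = a_i*p_{i-1} + p_{i-2}, q_i = a_i*q_{i-1} + q_{i-2} with p_{-2}=0, p_{-1}=1, q_{-2}=1, q_{-1}=0), until the denominator exceeds 10:
  i=0: a_0=1, p_0 = 1*1 + 0 = 1, q_0 = 1*0 + 1 = 1.
  i=1: a_1=1, p_1 = 1*1 + 1 = 2, q_1 = 1*1 + 0 = 1.
  i=2: a_2=8, p_2 = 8*2 + 1 = 17, q_2 = 8*1 + 1 = 9.
  i=3: a_3=1, p_3 = 1*17 + 2 = 19, q_3 = 1*9 + 1 = 10.
  i=4: a_4=1, p_4 = 1*19 + 17 = 36, q_4 = 1*10 + 9 = 19.
q_4 = 19 > 10, so the last convergent with denominator <= 10 is p_3/q_3 = 19/10.
The closest fraction with denominator <= 10 is either p_3/q_3 or the intermediate fraction (k*p_3 + p_2)/(k*q_3 + q_2) with the largest k >= 1 whose denominator stays <= 10; these approach x as k grows, and every other convergent or intermediate fraction in range is farther away.
Largest k: floor((10 - q_2)/q_3) = floor((10 - 9)/10) = 0.
Since k = 0, no intermediate fraction beyond p_3/q_3 has denominator <= 10, so the convergent 19/10 is the closest (its error is |91*10 - 19*48|/(48*10) = 2/480).

19/10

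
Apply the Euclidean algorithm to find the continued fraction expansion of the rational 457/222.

Run the Euclidean algorithm on 457 and 222; the successive quotients are the partial quotients a_0, a_1, ... (each step inverts the fractional part left over by the previous one):
  457 = 2*222 + 13, so a_0 = 2.
  222 = 17*13 + 1, so a_1 = 17.
  13 = 13*1 + 0, so a_2 = 13.
The remainder reaches 0 after 3 divisions, so the expansion has 3 partial quotients, read off in order.

[2; 17, 13]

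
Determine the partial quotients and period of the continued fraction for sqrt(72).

[8; (2, 16)]

Write x_i = (sqrt(72) + m_i)/d_i with (m_0, d_0) = (0, 1). a_0 = floor(sqrt(72)) = 8, since 8^2 = 64 <= 72 < 81 = 9^2.
Iterate m_{i+1} = d_i*a_i - m_i, d_{i+1} = (72 - m_{i+1}^2)/d_i, a_{i+1} = floor((a_0 + m_{i+1})/d_{i+1}):
  m_1 = 1*8 - 0 = 8, d_1 = (72 - 8^2)/1 = 8/1 = 8, a_1 = floor((8 + 8)/8) = 2.
  m_2 = 8*2 - 8 = 8, d_2 = (72 - 8^2)/8 = 8/8 = 1, a_2 = floor((8 + 8)/1) = 16.
  m_3 = 1*16 - 8 = 8, d_3 = (72 - 8^2)/1 = 8/1 = 8: (m_3, d_3) = (m_1, d_1) = (8, 8), so from here the quotients repeat a_1, a_2; the period length is 2.
Hence the expansion of sqrt(72) is a_0 = 8 followed by the repeating block 2, 16 (period 2).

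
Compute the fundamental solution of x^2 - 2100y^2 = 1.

First expand sqrt(2100) as a continued fraction. With x_i = (sqrt(2100) + m_i)/d_i and (m_0, d_0) = (0, 1): a_0 = floor(sqrt(2100)) = 45, since 45^2 = 2025 <= 2100 < 2116 = 46^2.
Iterate m_{i+1} = d_i*a_i - m_i, d_{i+1} = (2100 - m_{i+1}^2)/d_i, a_{i+1} = floor((a_0 + m_{i+1})/d_{i+1}):
  m_1 = 1*45 - 0 = 45, d_1 = (2100 - 45^2)/1 = 75/1 = 75, a_1 = floor((45 + 45)/75) = 1.
  m_2 = 75*1 - 45 = 30, d_2 = (2100 - 30^2)/75 = 1200/75 = 16, a_2 = floor((45 + 30)/16) = 4.
  m_3 = 16*4 - 30 = 34, d_3 = (2100 - 34^2)/16 = 944/16 = 59, a_3 = floor((45 + 34)/59) = 1.
  m_4 = 59*1 - 34 = 25, d_4 = (2100 - 25^2)/59 = 1475/59 = 25, a_4 = floor((45 + 25)/25) = 2.
  m_5 = 25*2 - 25 = 25, d_5 = (2100 - 25^2)/25 = 1475/25 = 59, a_5 = floor((45 + 25)/59) = 1.
  m_6 = 59*1 - 25 = 34, d_6 = (2100 - 34^2)/59 = 944/59 = 16, a_6 = floor((45 + 34)/16) = 4.
  m_7 = 16*4 - 34 = 30, d_7 = (2100 - 30^2)/16 = 1200/16 = 75, a_7 = floor((45 + 30)/75) = 1.
  m_8 = 75*1 - 30 = 45, d_8 = (2100 - 45^2)/75 = 75/75 = 1, a_8 = floor((45 + 45)/1) = 90.
  m_9 = 1*90 - 45 = 45, d_9 = (2100 - 45^2)/1 = 75/1 = 75: (m_9, d_9) = (m_1, d_1) = (45, 75), so from here the quotients repeat a_1, ..., a_8; the period length is 8.
So sqrt(2100) = [45; (1, 4, 1, 2, 1, 4, 1, 90)] with period length k = 8.
k is even, so the fundamental solution of x^2 - 2100y^2 = 1 is (p_{k-1}, q_{k-1}) = (p_7, q_7); compute convergents through index 7.
Convergents (p_i = a_i*p_{i-1} + p_{i-2}, q_i = a_i*q_{i-1} + q_{i-2} with p_{-2}=0, p_{-1}=1, q_{-2}=1, q_{-1}=0):
  i=0: a_0=45, p_0 = 45*1 + 0 = 45, q_0 = 45*0 + 1 = 1.
  i=1: a_1=1, p_1 = 1*45 + 1 = 46, q_1 = 1*1 + 0 = 1.
  i=2: a_2=4, p_2 = 4*46 + 45 = 229, q_2 = 4*1 + 1 = 5.
  i=3: a_3=1, p_3 = 1*229 + 46 = 275, q_3 = 1*5 + 1 = 6.
  i=4: a_4=2, p_4 = 2*275 + 229 = 779, q_4 = 2*6 + 5 = 17.
  i=5: a_5=1, p_5 = 1*779 + 275 = 1054, q_5 = 1*17 + 6 = 23.
  i=6: a_6=4, p_6 = 4*1054 + 779 = 4995, q_6 = 4*23 + 17 = 109.
  i=7: a_7=1, p_7 = 1*4995 + 1054 = 6049, q_7 = 1*109 + 23 = 132.
Check: 6049^2 - 2100*132^2 = 36590401 - 36590400 = 1, so (x, y) = (6049, 132) solves the equation, and by the theorem it is the least positive solution.

(x, y) = (6049, 132)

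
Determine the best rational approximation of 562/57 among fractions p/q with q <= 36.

355/36

Expand x = 562/57 as a continued fraction with the Euclidean algorithm:
  562 = 9*57 + 49, so a_0 = 9.
  57 = 1*49 + 8, so a_1 = 1.
  49 = 6*8 + 1, so a_2 = 6.
  8 = 8*1 + 0, so a_3 = 8.
so x = [9; 1, 6, 8].
Convergents (p_i = a_i*p_{i-1} + p_{i-2}, q_i = a_i*q_{i-1} + q_{i-2} with p_{-2}=0, p_{-1}=1, q_{-2}=1, q_{-1}=0), until the denominator exceeds 36:
  i=0: a_0=9, p_0 = 9*1 + 0 = 9, q_0 = 9*0 + 1 = 1.
  i=1: a_1=1, p_1 = 1*9 + 1 = 10, q_1 = 1*1 + 0 = 1.
  i=2: a_2=6, p_2 = 6*10 + 9 = 69, q_2 = 6*1 + 1 = 7.
  i=3: a_3=8, p_3 = 8*69 + 10 = 562, q_3 = 8*7 + 1 = 57.
q_3 = 57 > 36, so the last convergent with denominator <= 36 is p_2/q_2 = 69/7.
The closest fraction with denominator <= 36 is either p_2/q_2 or the intermediate fraction (k*p_2 + p_1)/(k*q_2 + q_1) with the largest k >= 1 whose denominator stays <= 36; these approach x as k grows, and every other convergent or intermediate fraction in range is farther away.
Largest k: floor((36 - q_1)/q_2) = floor((36 - 1)/7) = 5.
That gives (5*69 + 10)/(5*7 + 1) = 355/36.
Compare the errors: |x - 69/7| = |562*7 - 69*57|/(57*7) = 1/399, and |x - 355/36| = |562*36 - 355*57|/(57*36) = 3/2052.
Cross-multiplying, 3*399 = 1197 < 2052 = 1*2052, so 3/2052 is smaller: the intermediate fraction 355/36 is closer to x than 69/7.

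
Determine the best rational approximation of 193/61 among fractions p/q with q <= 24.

19/6

Expand x = 193/61 as a continued fraction with the Euclidean algorithm:
  193 = 3*61 + 10, so a_0 = 3.
  61 = 6*10 + 1, so a_1 = 6.
  10 = 10*1 + 0, so a_2 = 10.
so x = [3; 6, 10].
Convergents (p_i = a_i*p_{i-1} + p_{i-2}, q_i = a_i*q_{i-1} + q_{i-2} with p_{-2}=0, p_{-1}=1, q_{-2}=1, q_{-1}=0), until the denominator exceeds 24:
  i=0: a_0=3, p_0 = 3*1 + 0 = 3, q_0 = 3*0 + 1 = 1.
  i=1: a_1=6, p_1 = 6*3 + 1 = 19, q_1 = 6*1 + 0 = 6.
  i=2: a_2=10, p_2 = 10*19 + 3 = 193, q_2 = 10*6 + 1 = 61.
q_2 = 61 > 24, so the last convergent with denominator <= 24 is p_1/q_1 = 19/6.
The closest fraction with denominator <= 24 is either p_1/q_1 or the intermediate fraction (k*p_1 + p_0)/(k*q_1 + q_0) with the largest k >= 1 whose denominator stays <= 24; these approach x as k grows, and every other convergent or intermediate fraction in range is farther away.
Largest k: floor((24 - q_0)/q_1) = floor((24 - 1)/6) = 3.
That gives (3*19 + 3)/(3*6 + 1) = 60/19.
Compare the errors: |x - 19/6| = |193*6 - 19*61|/(61*6) = 1/366, and |x - 60/19| = |193*19 - 60*61|/(61*19) = 7/1159.
Cross-multiplying, 1*1159 = 1159 < 2562 = 7*366, so 1/366 is smaller: the convergent 19/6 is closer to x than 60/19.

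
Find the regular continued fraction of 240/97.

Run the Euclidean algorithm on 240 and 97; the successive quotients are the partial quotients a_0, a_1, ... (each step inverts the fractional part left over by the previous one):
  240 = 2*97 + 46, so a_0 = 2.
  97 = 2*46 + 5, so a_1 = 2.
  46 = 9*5 + 1, so a_2 = 9.
  5 = 5*1 + 0, so a_3 = 5.
The remainder reaches 0 after 4 divisions, so the expansion has 4 partial quotients, read off in order.

[2; 2, 9, 5]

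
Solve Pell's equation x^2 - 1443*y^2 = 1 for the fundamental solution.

(x, y) = (38, 1)

First expand sqrt(1443) as a continued fraction. With x_i = (sqrt(1443) + m_i)/d_i and (m_0, d_0) = (0, 1): a_0 = floor(sqrt(1443)) = 37, since 37^2 = 1369 <= 1443 < 1444 = 38^2.
Iterate m_{i+1} = d_i*a_i - m_i, d_{i+1} = (1443 - m_{i+1}^2)/d_i, a_{i+1} = floor((a_0 + m_{i+1})/d_{i+1}):
  m_1 = 1*37 - 0 = 37, d_1 = (1443 - 37^2)/1 = 74/1 = 74, a_1 = floor((37 + 37)/74) = 1.
  m_2 = 74*1 - 37 = 37, d_2 = (1443 - 37^2)/74 = 74/74 = 1, a_2 = floor((37 + 37)/1) = 74.
  m_3 = 1*74 - 37 = 37, d_3 = (1443 - 37^2)/1 = 74/1 = 74: (m_3, d_3) = (m_1, d_1) = (37, 74), so from here the quotients repeat a_1, a_2; the period length is 2.
So sqrt(1443) = [37; (1, 74)] with period length k = 2.
k is even, so the fundamental solution of x^2 - 1443y^2 = 1 is (p_{k-1}, q_{k-1}) = (p_1, q_1); compute convergents through index 1.
Convergents (p_i = a_i*p_{i-1} + p_{i-2}, q_i = a_i*q_{i-1} + q_{i-2} with p_{-2}=0, p_{-1}=1, q_{-2}=1, q_{-1}=0):
  i=0: a_0=37, p_0 = 37*1 + 0 = 37, q_0 = 37*0 + 1 = 1.
  i=1: a_1=1, p_1 = 1*37 + 1 = 38, q_1 = 1*1 + 0 = 1.
Check: 38^2 - 1443*1^2 = 1444 - 1443 = 1, so (x, y) = (38, 1) solves the equation, and by the theorem it is the least positive solution.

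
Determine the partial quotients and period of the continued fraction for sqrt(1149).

Write x_i = (sqrt(1149) + m_i)/d_i with (m_0, d_0) = (0, 1). a_0 = floor(sqrt(1149)) = 33, since 33^2 = 1089 <= 1149 < 1156 = 34^2.
Iterate m_{i+1} = d_i*a_i - m_i, d_{i+1} = (1149 - m_{i+1}^2)/d_i, a_{i+1} = floor((a_0 + m_{i+1})/d_{i+1}):
  m_1 = 1*33 - 0 = 33, d_1 = (1149 - 33^2)/1 = 60/1 = 60, a_1 = floor((33 + 33)/60) = 1.
  m_2 = 60*1 - 33 = 27, d_2 = (1149 - 27^2)/60 = 420/60 = 7, a_2 = floor((33 + 27)/7) = 8.
  m_3 = 7*8 - 27 = 29, d_3 = (1149 - 29^2)/7 = 308/7 = 44, a_3 = floor((33 + 29)/44) = 1.
  m_4 = 44*1 - 29 = 15, d_4 = (1149 - 15^2)/44 = 924/44 = 21, a_4 = floor((33 + 15)/21) = 2.
  m_5 = 21*2 - 15 = 27, d_5 = (1149 - 27^2)/21 = 420/21 = 20, a_5 = floor((33 + 27)/20) = 3.
  m_6 = 20*3 - 27 = 33, d_6 = (1149 - 33^2)/20 = 60/20 = 3, a_6 = floor((33 + 33)/3) = 22.
  m_7 = 3*22 - 33 = 33, d_7 = (1149 - 33^2)/3 = 60/3 = 20, a_7 = floor((33 + 33)/20) = 3.
  m_8 = 20*3 - 33 = 27, d_8 = (1149 - 27^2)/20 = 420/20 = 21, a_8 = floor((33 + 27)/21) = 2.
  m_9 = 21*2 - 27 = 15, d_9 = (1149 - 15^2)/21 = 924/21 = 44, a_9 = floor((33 + 15)/44) = 1.
  m_10 = 44*1 - 15 = 29, d_10 = (1149 - 29^2)/44 = 308/44 = 7, a_10 = floor((33 + 29)/7) = 8.
  m_11 = 7*8 - 29 = 27, d_11 = (1149 - 27^2)/7 = 420/7 = 60, a_11 = floor((33 + 27)/60) = 1.
  m_12 = 60*1 - 27 = 33, d_12 = (1149 - 33^2)/60 = 60/60 = 1, a_12 = floor((33 + 33)/1) = 66.
  m_13 = 1*66 - 33 = 33, d_13 = (1149 - 33^2)/1 = 60/1 = 60: (m_13, d_13) = (m_1, d_1) = (33, 60), so from here the quotients repeat a_1, ..., a_12; the period length is 12.
Hence the expansion of sqrt(1149) is a_0 = 33 followed by the repeating block 1, 8, 1, 2, 3, 22, 3, 2, 1, 8, 1, 66 (period 12).

[33; (1, 8, 1, 2, 3, 22, 3, 2, 1, 8, 1, 66)]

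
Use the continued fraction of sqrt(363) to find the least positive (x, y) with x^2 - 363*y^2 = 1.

(x, y) = (362, 19)

First expand sqrt(363) as a continued fraction. With x_i = (sqrt(363) + m_i)/d_i and (m_0, d_0) = (0, 1): a_0 = floor(sqrt(363)) = 19, since 19^2 = 361 <= 363 < 400 = 20^2.
Iterate m_{i+1} = d_i*a_i - m_i, d_{i+1} = (363 - m_{i+1}^2)/d_i, a_{i+1} = floor((a_0 + m_{i+1})/d_{i+1}):
  m_1 = 1*19 - 0 = 19, d_1 = (363 - 19^2)/1 = 2/1 = 2, a_1 = floor((19 + 19)/2) = 19.
  m_2 = 2*19 - 19 = 19, d_2 = (363 - 19^2)/2 = 2/2 = 1, a_2 = floor((19 + 19)/1) = 38.
  m_3 = 1*38 - 19 = 19, d_3 = (363 - 19^2)/1 = 2/1 = 2: (m_3, d_3) = (m_1, d_1) = (19, 2), so from here the quotients repeat a_1, a_2; the period length is 2.
So sqrt(363) = [19; (19, 38)] with period length k = 2.
k is even, so the fundamental solution of x^2 - 363y^2 = 1 is (p_{k-1}, q_{k-1}) = (p_1, q_1); compute convergents through index 1.
Convergents (p_i = a_i*p_{i-1} + p_{i-2}, q_i = a_i*q_{i-1} + q_{i-2} with p_{-2}=0, p_{-1}=1, q_{-2}=1, q_{-1}=0):
  i=0: a_0=19, p_0 = 19*1 + 0 = 19, q_0 = 19*0 + 1 = 1.
  i=1: a_1=19, p_1 = 19*19 + 1 = 362, q_1 = 19*1 + 0 = 19.
Check: 362^2 - 363*19^2 = 131044 - 131043 = 1, so (x, y) = (362, 19) solves the equation, and by the theorem it is the least positive solution.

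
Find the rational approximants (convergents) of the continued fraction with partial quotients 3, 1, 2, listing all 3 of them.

3/1, 4/1, 11/3

Using the convergent recurrence p_i = a_i*p_{i-1} + p_{i-2}, q_i = a_i*q_{i-1} + q_{i-2} with p_{-2}=0, p_{-1}=1, q_{-2}=1, q_{-1}=0:
  i=0: a_0=3, p_0 = 3*1 + 0 = 3, q_0 = 3*0 + 1 = 1.
  i=1: a_1=1, p_1 = 1*3 + 1 = 4, q_1 = 1*1 + 0 = 1.
  i=2: a_2=2, p_2 = 2*4 + 3 = 11, q_2 = 2*1 + 1 = 3.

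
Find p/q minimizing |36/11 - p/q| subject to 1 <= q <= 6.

13/4

Expand x = 36/11 as a continued fraction with the Euclidean algorithm:
  36 = 3*11 + 3, so a_0 = 3.
  11 = 3*3 + 2, so a_1 = 3.
  3 = 1*2 + 1, so a_2 = 1.
  2 = 2*1 + 0, so a_3 = 2.
so x = [3; 3, 1, 2].
Convergents (p_i = a_i*p_{i-1} + p_{i-2}, q_i = a_i*q_{i-1} + q_{i-2} with p_{-2}=0, p_{-1}=1, q_{-2}=1, q_{-1}=0), until the denominator exceeds 6:
  i=0: a_0=3, p_0 = 3*1 + 0 = 3, q_0 = 3*0 + 1 = 1.
  i=1: a_1=3, p_1 = 3*3 + 1 = 10, q_1 = 3*1 + 0 = 3.
  i=2: a_2=1, p_2 = 1*10 + 3 = 13, q_2 = 1*3 + 1 = 4.
  i=3: a_3=2, p_3 = 2*13 + 10 = 36, q_3 = 2*4 + 3 = 11.
q_3 = 11 > 6, so the last convergent with denominator <= 6 is p_2/q_2 = 13/4.
The closest fraction with denominator <= 6 is either p_2/q_2 or the intermediate fraction (k*p_2 + p_1)/(k*q_2 + q_1) with the largest k >= 1 whose denominator stays <= 6; these approach x as k grows, and every other convergent or intermediate fraction in range is farther away.
Largest k: floor((6 - q_1)/q_2) = floor((6 - 3)/4) = 0.
Since k = 0, no intermediate fraction beyond p_2/q_2 has denominator <= 6, so the convergent 13/4 is the closest (its error is |36*4 - 13*11|/(11*4) = 1/44).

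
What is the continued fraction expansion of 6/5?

[1; 5]

Run the Euclidean algorithm on 6 and 5; the successive quotients are the partial quotients a_0, a_1, ... (each step inverts the fractional part left over by the previous one):
  6 = 1*5 + 1, so a_0 = 1.
  5 = 5*1 + 0, so a_1 = 5.
The remainder reaches 0 after 2 divisions, so the expansion has 2 partial quotients, read off in order.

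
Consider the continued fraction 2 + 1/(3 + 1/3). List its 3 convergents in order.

Using the convergent recurrence p_i = a_i*p_{i-1} + p_{i-2}, q_i = a_i*q_{i-1} + q_{i-2} with p_{-2}=0, p_{-1}=1, q_{-2}=1, q_{-1}=0:
  i=0: a_0=2, p_0 = 2*1 + 0 = 2, q_0 = 2*0 + 1 = 1.
  i=1: a_1=3, p_1 = 3*2 + 1 = 7, q_1 = 3*1 + 0 = 3.
  i=2: a_2=3, p_2 = 3*7 + 2 = 23, q_2 = 3*3 + 1 = 10.

2/1, 7/3, 23/10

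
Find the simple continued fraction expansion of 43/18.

[2; 2, 1, 1, 3]

Run the Euclidean algorithm on 43 and 18; the successive quotients are the partial quotients a_0, a_1, ... (each step inverts the fractional part left over by the previous one):
  43 = 2*18 + 7, so a_0 = 2.
  18 = 2*7 + 4, so a_1 = 2.
  7 = 1*4 + 3, so a_2 = 1.
  4 = 1*3 + 1, so a_3 = 1.
  3 = 3*1 + 0, so a_4 = 3.
The remainder reaches 0 after 5 divisions, so the expansion has 5 partial quotients, read off in order.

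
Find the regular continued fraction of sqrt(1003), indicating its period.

[31; (1, 2, 31, 2, 1, 62)]

Write x_i = (sqrt(1003) + m_i)/d_i with (m_0, d_0) = (0, 1). a_0 = floor(sqrt(1003)) = 31, since 31^2 = 961 <= 1003 < 1024 = 32^2.
Iterate m_{i+1} = d_i*a_i - m_i, d_{i+1} = (1003 - m_{i+1}^2)/d_i, a_{i+1} = floor((a_0 + m_{i+1})/d_{i+1}):
  m_1 = 1*31 - 0 = 31, d_1 = (1003 - 31^2)/1 = 42/1 = 42, a_1 = floor((31 + 31)/42) = 1.
  m_2 = 42*1 - 31 = 11, d_2 = (1003 - 11^2)/42 = 882/42 = 21, a_2 = floor((31 + 11)/21) = 2.
  m_3 = 21*2 - 11 = 31, d_3 = (1003 - 31^2)/21 = 42/21 = 2, a_3 = floor((31 + 31)/2) = 31.
  m_4 = 2*31 - 31 = 31, d_4 = (1003 - 31^2)/2 = 42/2 = 21, a_4 = floor((31 + 31)/21) = 2.
  m_5 = 21*2 - 31 = 11, d_5 = (1003 - 11^2)/21 = 882/21 = 42, a_5 = floor((31 + 11)/42) = 1.
  m_6 = 42*1 - 11 = 31, d_6 = (1003 - 31^2)/42 = 42/42 = 1, a_6 = floor((31 + 31)/1) = 62.
  m_7 = 1*62 - 31 = 31, d_7 = (1003 - 31^2)/1 = 42/1 = 42: (m_7, d_7) = (m_1, d_1) = (31, 42), so from here the quotients repeat a_1, ..., a_6; the period length is 6.
Hence the expansion of sqrt(1003) is a_0 = 31 followed by the repeating block 1, 2, 31, 2, 1, 62 (period 6).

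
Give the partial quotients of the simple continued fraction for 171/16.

Run the Euclidean algorithm on 171 and 16; the successive quotients are the partial quotients a_0, a_1, ... (each step inverts the fractional part left over by the previous one):
  171 = 10*16 + 11, so a_0 = 10.
  16 = 1*11 + 5, so a_1 = 1.
  11 = 2*5 + 1, so a_2 = 2.
  5 = 5*1 + 0, so a_3 = 5.
The remainder reaches 0 after 4 divisions, so the expansion has 4 partial quotients, read off in order.

[10; 1, 2, 5]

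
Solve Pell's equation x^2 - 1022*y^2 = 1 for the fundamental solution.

(x, y) = (1023, 32)

First expand sqrt(1022) as a continued fraction. With x_i = (sqrt(1022) + m_i)/d_i and (m_0, d_0) = (0, 1): a_0 = floor(sqrt(1022)) = 31, since 31^2 = 961 <= 1022 < 1024 = 32^2.
Iterate m_{i+1} = d_i*a_i - m_i, d_{i+1} = (1022 - m_{i+1}^2)/d_i, a_{i+1} = floor((a_0 + m_{i+1})/d_{i+1}):
  m_1 = 1*31 - 0 = 31, d_1 = (1022 - 31^2)/1 = 61/1 = 61, a_1 = floor((31 + 31)/61) = 1.
  m_2 = 61*1 - 31 = 30, d_2 = (1022 - 30^2)/61 = 122/61 = 2, a_2 = floor((31 + 30)/2) = 30.
  m_3 = 2*30 - 30 = 30, d_3 = (1022 - 30^2)/2 = 122/2 = 61, a_3 = floor((31 + 30)/61) = 1.
  m_4 = 61*1 - 30 = 31, d_4 = (1022 - 31^2)/61 = 61/61 = 1, a_4 = floor((31 + 31)/1) = 62.
  m_5 = 1*62 - 31 = 31, d_5 = (1022 - 31^2)/1 = 61/1 = 61: (m_5, d_5) = (m_1, d_1) = (31, 61), so from here the quotients repeat a_1, ..., a_4; the period length is 4.
So sqrt(1022) = [31; (1, 30, 1, 62)] with period length k = 4.
k is even, so the fundamental solution of x^2 - 1022y^2 = 1 is (p_{k-1}, q_{k-1}) = (p_3, q_3); compute convergents through index 3.
Convergents (p_i = a_i*p_{i-1} + p_{i-2}, q_i = a_i*q_{i-1} + q_{i-2} with p_{-2}=0, p_{-1}=1, q_{-2}=1, q_{-1}=0):
  i=0: a_0=31, p_0 = 31*1 + 0 = 31, q_0 = 31*0 + 1 = 1.
  i=1: a_1=1, p_1 = 1*31 + 1 = 32, q_1 = 1*1 + 0 = 1.
  i=2: a_2=30, p_2 = 30*32 + 31 = 991, q_2 = 30*1 + 1 = 31.
  i=3: a_3=1, p_3 = 1*991 + 32 = 1023, q_3 = 1*31 + 1 = 32.
Check: 1023^2 - 1022*32^2 = 1046529 - 1046528 = 1, so (x, y) = (1023, 32) solves the equation, and by the theorem it is the least positive solution.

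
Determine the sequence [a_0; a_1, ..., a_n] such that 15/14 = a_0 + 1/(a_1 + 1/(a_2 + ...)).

Run the Euclidean algorithm on 15 and 14; the successive quotients are the partial quotients a_0, a_1, ... (each step inverts the fractional part left over by the previous one):
  15 = 1*14 + 1, so a_0 = 1.
  14 = 14*1 + 0, so a_1 = 14.
The remainder reaches 0 after 2 divisions, so the expansion has 2 partial quotients, read off in order.

[1; 14]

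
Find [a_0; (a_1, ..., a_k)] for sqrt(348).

[18; (1, 1, 1, 8, 1, 1, 1, 36)]

Write x_i = (sqrt(348) + m_i)/d_i with (m_0, d_0) = (0, 1). a_0 = floor(sqrt(348)) = 18, since 18^2 = 324 <= 348 < 361 = 19^2.
Iterate m_{i+1} = d_i*a_i - m_i, d_{i+1} = (348 - m_{i+1}^2)/d_i, a_{i+1} = floor((a_0 + m_{i+1})/d_{i+1}):
  m_1 = 1*18 - 0 = 18, d_1 = (348 - 18^2)/1 = 24/1 = 24, a_1 = floor((18 + 18)/24) = 1.
  m_2 = 24*1 - 18 = 6, d_2 = (348 - 6^2)/24 = 312/24 = 13, a_2 = floor((18 + 6)/13) = 1.
  m_3 = 13*1 - 6 = 7, d_3 = (348 - 7^2)/13 = 299/13 = 23, a_3 = floor((18 + 7)/23) = 1.
  m_4 = 23*1 - 7 = 16, d_4 = (348 - 16^2)/23 = 92/23 = 4, a_4 = floor((18 + 16)/4) = 8.
  m_5 = 4*8 - 16 = 16, d_5 = (348 - 16^2)/4 = 92/4 = 23, a_5 = floor((18 + 16)/23) = 1.
  m_6 = 23*1 - 16 = 7, d_6 = (348 - 7^2)/23 = 299/23 = 13, a_6 = floor((18 + 7)/13) = 1.
  m_7 = 13*1 - 7 = 6, d_7 = (348 - 6^2)/13 = 312/13 = 24, a_7 = floor((18 + 6)/24) = 1.
  m_8 = 24*1 - 6 = 18, d_8 = (348 - 18^2)/24 = 24/24 = 1, a_8 = floor((18 + 18)/1) = 36.
  m_9 = 1*36 - 18 = 18, d_9 = (348 - 18^2)/1 = 24/1 = 24: (m_9, d_9) = (m_1, d_1) = (18, 24), so from here the quotients repeat a_1, ..., a_8; the period length is 8.
Hence the expansion of sqrt(348) is a_0 = 18 followed by the repeating block 1, 1, 1, 8, 1, 1, 1, 36 (period 8).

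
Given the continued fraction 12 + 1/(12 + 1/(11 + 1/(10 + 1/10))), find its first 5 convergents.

Using the convergent recurrence p_i = a_i*p_{i-1} + p_{i-2}, q_i = a_i*q_{i-1} + q_{i-2} with p_{-2}=0, p_{-1}=1, q_{-2}=1, q_{-1}=0:
  i=0: a_0=12, p_0 = 12*1 + 0 = 12, q_0 = 12*0 + 1 = 1.
  i=1: a_1=12, p_1 = 12*12 + 1 = 145, q_1 = 12*1 + 0 = 12.
  i=2: a_2=11, p_2 = 11*145 + 12 = 1607, q_2 = 11*12 + 1 = 133.
  i=3: a_3=10, p_3 = 10*1607 + 145 = 16215, q_3 = 10*133 + 12 = 1342.
  i=4: a_4=10, p_4 = 10*16215 + 1607 = 163757, q_4 = 10*1342 + 133 = 13553.

12/1, 145/12, 1607/133, 16215/1342, 163757/13553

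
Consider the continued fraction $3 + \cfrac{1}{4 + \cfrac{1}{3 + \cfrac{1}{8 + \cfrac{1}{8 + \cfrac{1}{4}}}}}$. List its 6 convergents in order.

Using the convergent recurrence p_i = a_i*p_{i-1} + p_{i-2}, q_i = a_i*q_{i-1} + q_{i-2} with p_{-2}=0, p_{-1}=1, q_{-2}=1, q_{-1}=0:
  i=0: a_0=3, p_0 = 3*1 + 0 = 3, q_0 = 3*0 + 1 = 1.
  i=1: a_1=4, p_1 = 4*3 + 1 = 13, q_1 = 4*1 + 0 = 4.
  i=2: a_2=3, p_2 = 3*13 + 3 = 42, q_2 = 3*4 + 1 = 13.
  i=3: a_3=8, p_3 = 8*42 + 13 = 349, q_3 = 8*13 + 4 = 108.
  i=4: a_4=8, p_4 = 8*349 + 42 = 2834, q_4 = 8*108 + 13 = 877.
  i=5: a_5=4, p_5 = 4*2834 + 349 = 11685, q_5 = 4*877 + 108 = 3616.

3/1, 13/4, 42/13, 349/108, 2834/877, 11685/3616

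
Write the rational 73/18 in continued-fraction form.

[4; 18]

Run the Euclidean algorithm on 73 and 18; the successive quotients are the partial quotients a_0, a_1, ... (each step inverts the fractional part left over by the previous one):
  73 = 4*18 + 1, so a_0 = 4.
  18 = 18*1 + 0, so a_1 = 18.
The remainder reaches 0 after 2 divisions, so the expansion has 2 partial quotients, read off in order.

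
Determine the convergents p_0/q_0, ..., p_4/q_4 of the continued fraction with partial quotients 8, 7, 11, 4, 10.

Using the convergent recurrence p_i = a_i*p_{i-1} + p_{i-2}, q_i = a_i*q_{i-1} + q_{i-2} with p_{-2}=0, p_{-1}=1, q_{-2}=1, q_{-1}=0:
  i=0: a_0=8, p_0 = 8*1 + 0 = 8, q_0 = 8*0 + 1 = 1.
  i=1: a_1=7, p_1 = 7*8 + 1 = 57, q_1 = 7*1 + 0 = 7.
  i=2: a_2=11, p_2 = 11*57 + 8 = 635, q_2 = 11*7 + 1 = 78.
  i=3: a_3=4, p_3 = 4*635 + 57 = 2597, q_3 = 4*78 + 7 = 319.
  i=4: a_4=10, p_4 = 10*2597 + 635 = 26605, q_4 = 10*319 + 78 = 3268.

8/1, 57/7, 635/78, 2597/319, 26605/3268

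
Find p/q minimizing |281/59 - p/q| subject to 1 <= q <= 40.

181/38

Expand x = 281/59 as a continued fraction with the Euclidean algorithm:
  281 = 4*59 + 45, so a_0 = 4.
  59 = 1*45 + 14, so a_1 = 1.
  45 = 3*14 + 3, so a_2 = 3.
  14 = 4*3 + 2, so a_3 = 4.
  3 = 1*2 + 1, so a_4 = 1.
  2 = 2*1 + 0, so a_5 = 2.
so x = [4; 1, 3, 4, 1, 2].
Convergents (p_i = a_i*p_{i-1} + p_{i-2}, q_i = a_i*q_{i-1} + q_{i-2} with p_{-2}=0, p_{-1}=1, q_{-2}=1, q_{-1}=0), until the denominator exceeds 40:
  i=0: a_0=4, p_0 = 4*1 + 0 = 4, q_0 = 4*0 + 1 = 1.
  i=1: a_1=1, p_1 = 1*4 + 1 = 5, q_1 = 1*1 + 0 = 1.
  i=2: a_2=3, p_2 = 3*5 + 4 = 19, q_2 = 3*1 + 1 = 4.
  i=3: a_3=4, p_3 = 4*19 + 5 = 81, q_3 = 4*4 + 1 = 17.
  i=4: a_4=1, p_4 = 1*81 + 19 = 100, q_4 = 1*17 + 4 = 21.
  i=5: a_5=2, p_5 = 2*100 + 81 = 281, q_5 = 2*21 + 17 = 59.
q_5 = 59 > 40, so the last convergent with denominator <= 40 is p_4/q_4 = 100/21.
The closest fraction with denominator <= 40 is either p_4/q_4 or the intermediate fraction (k*p_4 + p_3)/(k*q_4 + q_3) with the largest k >= 1 whose denominator stays <= 40; these approach x as k grows, and every other convergent or intermediate fraction in range is farther away.
Largest k: floor((40 - q_3)/q_4) = floor((40 - 17)/21) = 1.
That gives (1*100 + 81)/(1*21 + 17) = 181/38.
Compare the errors: |x - 100/21| = |281*21 - 100*59|/(59*21) = 1/1239, and |x - 181/38| = |281*38 - 181*59|/(59*38) = 1/2242.
Cross-multiplying, 1*1239 = 1239 < 2242 = 1*2242, so 1/2242 is smaller: the intermediate fraction 181/38 is closer to x than 100/21.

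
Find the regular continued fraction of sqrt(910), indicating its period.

Write x_i = (sqrt(910) + m_i)/d_i with (m_0, d_0) = (0, 1). a_0 = floor(sqrt(910)) = 30, since 30^2 = 900 <= 910 < 961 = 31^2.
Iterate m_{i+1} = d_i*a_i - m_i, d_{i+1} = (910 - m_{i+1}^2)/d_i, a_{i+1} = floor((a_0 + m_{i+1})/d_{i+1}):
  m_1 = 1*30 - 0 = 30, d_1 = (910 - 30^2)/1 = 10/1 = 10, a_1 = floor((30 + 30)/10) = 6.
  m_2 = 10*6 - 30 = 30, d_2 = (910 - 30^2)/10 = 10/10 = 1, a_2 = floor((30 + 30)/1) = 60.
  m_3 = 1*60 - 30 = 30, d_3 = (910 - 30^2)/1 = 10/1 = 10: (m_3, d_3) = (m_1, d_1) = (30, 10), so from here the quotients repeat a_1, a_2; the period length is 2.
Hence the expansion of sqrt(910) is a_0 = 30 followed by the repeating block 6, 60 (period 2).

[30; (6, 60)]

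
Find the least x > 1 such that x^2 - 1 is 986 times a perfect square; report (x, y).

(x, y) = (49299, 1570)

First expand sqrt(986) as a continued fraction. With x_i = (sqrt(986) + m_i)/d_i and (m_0, d_0) = (0, 1): a_0 = floor(sqrt(986)) = 31, since 31^2 = 961 <= 986 < 1024 = 32^2.
Iterate m_{i+1} = d_i*a_i - m_i, d_{i+1} = (986 - m_{i+1}^2)/d_i, a_{i+1} = floor((a_0 + m_{i+1})/d_{i+1}):
  m_1 = 1*31 - 0 = 31, d_1 = (986 - 31^2)/1 = 25/1 = 25, a_1 = floor((31 + 31)/25) = 2.
  m_2 = 25*2 - 31 = 19, d_2 = (986 - 19^2)/25 = 625/25 = 25, a_2 = floor((31 + 19)/25) = 2.
  m_3 = 25*2 - 19 = 31, d_3 = (986 - 31^2)/25 = 25/25 = 1, a_3 = floor((31 + 31)/1) = 62.
  m_4 = 1*62 - 31 = 31, d_4 = (986 - 31^2)/1 = 25/1 = 25: (m_4, d_4) = (m_1, d_1) = (31, 25), so from here the quotients repeat a_1, ..., a_3; the period length is 3.
So sqrt(986) = [31; (2, 2, 62)] with period length k = 3.
k is odd, so (p_{k-1}, q_{k-1}) only solves x^2 - 986y^2 = -1 and the fundamental solution of x^2 - 986y^2 = 1 is (p_{2k-1}, q_{2k-1}) = (p_5, q_5); compute convergents through index 5, running through the period twice.
Convergents (p_i = a_i*p_{i-1} + p_{i-2}, q_i = a_i*q_{i-1} + q_{i-2} with p_{-2}=0, p_{-1}=1, q_{-2}=1, q_{-1}=0):
  i=0: a_0=31, p_0 = 31*1 + 0 = 31, q_0 = 31*0 + 1 = 1.
  i=1: a_1=2, p_1 = 2*31 + 1 = 63, q_1 = 2*1 + 0 = 2.
  i=2: a_2=2, p_2 = 2*63 + 31 = 157, q_2 = 2*2 + 1 = 5.
  i=3: a_3=62, p_3 = 62*157 + 63 = 9797, q_3 = 62*5 + 2 = 312.
  i=4: a_4=2, p_4 = 2*9797 + 157 = 19751, q_4 = 2*312 + 5 = 629.
  i=5: a_5=2, p_5 = 2*19751 + 9797 = 49299, q_5 = 2*629 + 312 = 1570.
Indeed p_2^2 - 986*q_2^2 = 24649 - 24650 = -1, not +1.
Check: 49299^2 - 986*1570^2 = 2430391401 - 2430391400 = 1, so (x, y) = (49299, 1570) solves the equation, and by the theorem it is the least positive solution.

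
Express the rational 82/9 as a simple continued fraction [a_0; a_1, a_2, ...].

Run the Euclidean algorithm on 82 and 9; the successive quotients are the partial quotients a_0, a_1, ... (each step inverts the fractional part left over by the previous one):
  82 = 9*9 + 1, so a_0 = 9.
  9 = 9*1 + 0, so a_1 = 9.
The remainder reaches 0 after 2 divisions, so the expansion has 2 partial quotients, read off in order.

[9; 9]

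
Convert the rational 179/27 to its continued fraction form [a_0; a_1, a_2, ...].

[6; 1, 1, 1, 2, 3]

Run the Euclidean algorithm on 179 and 27; the successive quotients are the partial quotients a_0, a_1, ... (each step inverts the fractional part left over by the previous one):
  179 = 6*27 + 17, so a_0 = 6.
  27 = 1*17 + 10, so a_1 = 1.
  17 = 1*10 + 7, so a_2 = 1.
  10 = 1*7 + 3, so a_3 = 1.
  7 = 2*3 + 1, so a_4 = 2.
  3 = 3*1 + 0, so a_5 = 3.
The remainder reaches 0 after 6 divisions, so the expansion has 6 partial quotients, read off in order.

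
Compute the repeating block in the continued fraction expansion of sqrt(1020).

Write x_i = (sqrt(1020) + m_i)/d_i with (m_0, d_0) = (0, 1). a_0 = floor(sqrt(1020)) = 31, since 31^2 = 961 <= 1020 < 1024 = 32^2.
Iterate m_{i+1} = d_i*a_i - m_i, d_{i+1} = (1020 - m_{i+1}^2)/d_i, a_{i+1} = floor((a_0 + m_{i+1})/d_{i+1}):
  m_1 = 1*31 - 0 = 31, d_1 = (1020 - 31^2)/1 = 59/1 = 59, a_1 = floor((31 + 31)/59) = 1.
  m_2 = 59*1 - 31 = 28, d_2 = (1020 - 28^2)/59 = 236/59 = 4, a_2 = floor((31 + 28)/4) = 14.
  m_3 = 4*14 - 28 = 28, d_3 = (1020 - 28^2)/4 = 236/4 = 59, a_3 = floor((31 + 28)/59) = 1.
  m_4 = 59*1 - 28 = 31, d_4 = (1020 - 31^2)/59 = 59/59 = 1, a_4 = floor((31 + 31)/1) = 62.
  m_5 = 1*62 - 31 = 31, d_5 = (1020 - 31^2)/1 = 59/1 = 59: (m_5, d_5) = (m_1, d_1) = (31, 59), so from here the quotients repeat a_1, ..., a_4; the period length is 4.
Hence the expansion of sqrt(1020) is a_0 = 31 followed by the repeating block 1, 14, 1, 62 (period 4).

[31; (1, 14, 1, 62)]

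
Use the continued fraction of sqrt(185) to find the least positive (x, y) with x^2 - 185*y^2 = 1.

First expand sqrt(185) as a continued fraction. With x_i = (sqrt(185) + m_i)/d_i and (m_0, d_0) = (0, 1): a_0 = floor(sqrt(185)) = 13, since 13^2 = 169 <= 185 < 196 = 14^2.
Iterate m_{i+1} = d_i*a_i - m_i, d_{i+1} = (185 - m_{i+1}^2)/d_i, a_{i+1} = floor((a_0 + m_{i+1})/d_{i+1}):
  m_1 = 1*13 - 0 = 13, d_1 = (185 - 13^2)/1 = 16/1 = 16, a_1 = floor((13 + 13)/16) = 1.
  m_2 = 16*1 - 13 = 3, d_2 = (185 - 3^2)/16 = 176/16 = 11, a_2 = floor((13 + 3)/11) = 1.
  m_3 = 11*1 - 3 = 8, d_3 = (185 - 8^2)/11 = 121/11 = 11, a_3 = floor((13 + 8)/11) = 1.
  m_4 = 11*1 - 8 = 3, d_4 = (185 - 3^2)/11 = 176/11 = 16, a_4 = floor((13 + 3)/16) = 1.
  m_5 = 16*1 - 3 = 13, d_5 = (185 - 13^2)/16 = 16/16 = 1, a_5 = floor((13 + 13)/1) = 26.
  m_6 = 1*26 - 13 = 13, d_6 = (185 - 13^2)/1 = 16/1 = 16: (m_6, d_6) = (m_1, d_1) = (13, 16), so from here the quotients repeat a_1, ..., a_5; the period length is 5.
So sqrt(185) = [13; (1, 1, 1, 1, 26)] with period length k = 5.
k is odd, so (p_{k-1}, q_{k-1}) only solves x^2 - 185y^2 = -1 and the fundamental solution of x^2 - 185y^2 = 1 is (p_{2k-1}, q_{2k-1}) = (p_9, q_9); compute convergents through index 9, running through the period twice.
Convergents (p_i = a_i*p_{i-1} + p_{i-2}, q_i = a_i*q_{i-1} + q_{i-2} with p_{-2}=0, p_{-1}=1, q_{-2}=1, q_{-1}=0):
  i=0: a_0=13, p_0 = 13*1 + 0 = 13, q_0 = 13*0 + 1 = 1.
  i=1: a_1=1, p_1 = 1*13 + 1 = 14, q_1 = 1*1 + 0 = 1.
  i=2: a_2=1, p_2 = 1*14 + 13 = 27, q_2 = 1*1 + 1 = 2.
  i=3: a_3=1, p_3 = 1*27 + 14 = 41, q_3 = 1*2 + 1 = 3.
  i=4: a_4=1, p_4 = 1*41 + 27 = 68, q_4 = 1*3 + 2 = 5.
  i=5: a_5=26, p_5 = 26*68 + 41 = 1809, q_5 = 26*5 + 3 = 133.
  i=6: a_6=1, p_6 = 1*1809 + 68 = 1877, q_6 = 1*133 + 5 = 138.
  i=7: a_7=1, p_7 = 1*1877 + 1809 = 3686, q_7 = 1*138 + 133 = 271.
  i=8: a_8=1, p_8 = 1*3686 + 1877 = 5563, q_8 = 1*271 + 138 = 409.
  i=9: a_9=1, p_9 = 1*5563 + 3686 = 9249, q_9 = 1*409 + 271 = 680.
Indeed p_4^2 - 185*q_4^2 = 4624 - 4625 = -1, not +1.
Check: 9249^2 - 185*680^2 = 85544001 - 85544000 = 1, so (x, y) = (9249, 680) solves the equation, and by the theorem it is the least positive solution.

(x, y) = (9249, 680)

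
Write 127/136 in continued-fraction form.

Run the Euclidean algorithm on 127 and 136; the successive quotients are the partial quotients a_0, a_1, ... (each step inverts the fractional part left over by the previous one):
  127 = 0*136 + 127, so a_0 = 0.
  136 = 1*127 + 9, so a_1 = 1.
  127 = 14*9 + 1, so a_2 = 14.
  9 = 9*1 + 0, so a_3 = 9.
The remainder reaches 0 after 4 divisions, so the expansion has 4 partial quotients, read off in order.

[0; 1, 14, 9]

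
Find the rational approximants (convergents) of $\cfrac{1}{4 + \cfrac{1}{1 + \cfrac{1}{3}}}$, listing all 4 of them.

0/1, 1/4, 1/5, 4/19

Using the convergent recurrence p_i = a_i*p_{i-1} + p_{i-2}, q_i = a_i*q_{i-1} + q_{i-2} with p_{-2}=0, p_{-1}=1, q_{-2}=1, q_{-1}=0:
  i=0: a_0=0, p_0 = 0*1 + 0 = 0, q_0 = 0*0 + 1 = 1.
  i=1: a_1=4, p_1 = 4*0 + 1 = 1, q_1 = 4*1 + 0 = 4.
  i=2: a_2=1, p_2 = 1*1 + 0 = 1, q_2 = 1*4 + 1 = 5.
  i=3: a_3=3, p_3 = 3*1 + 1 = 4, q_3 = 3*5 + 4 = 19.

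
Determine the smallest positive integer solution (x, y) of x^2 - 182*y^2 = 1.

First expand sqrt(182) as a continued fraction. With x_i = (sqrt(182) + m_i)/d_i and (m_0, d_0) = (0, 1): a_0 = floor(sqrt(182)) = 13, since 13^2 = 169 <= 182 < 196 = 14^2.
Iterate m_{i+1} = d_i*a_i - m_i, d_{i+1} = (182 - m_{i+1}^2)/d_i, a_{i+1} = floor((a_0 + m_{i+1})/d_{i+1}):
  m_1 = 1*13 - 0 = 13, d_1 = (182 - 13^2)/1 = 13/1 = 13, a_1 = floor((13 + 13)/13) = 2.
  m_2 = 13*2 - 13 = 13, d_2 = (182 - 13^2)/13 = 13/13 = 1, a_2 = floor((13 + 13)/1) = 26.
  m_3 = 1*26 - 13 = 13, d_3 = (182 - 13^2)/1 = 13/1 = 13: (m_3, d_3) = (m_1, d_1) = (13, 13), so from here the quotients repeat a_1, a_2; the period length is 2.
So sqrt(182) = [13; (2, 26)] with period length k = 2.
k is even, so the fundamental solution of x^2 - 182y^2 = 1 is (p_{k-1}, q_{k-1}) = (p_1, q_1); compute convergents through index 1.
Convergents (p_i = a_i*p_{i-1} + p_{i-2}, q_i = a_i*q_{i-1} + q_{i-2} with p_{-2}=0, p_{-1}=1, q_{-2}=1, q_{-1}=0):
  i=0: a_0=13, p_0 = 13*1 + 0 = 13, q_0 = 13*0 + 1 = 1.
  i=1: a_1=2, p_1 = 2*13 + 1 = 27, q_1 = 2*1 + 0 = 2.
Check: 27^2 - 182*2^2 = 729 - 728 = 1, so (x, y) = (27, 2) solves the equation, and by the theorem it is the least positive solution.

(x, y) = (27, 2)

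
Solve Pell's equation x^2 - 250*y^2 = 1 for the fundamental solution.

(x, y) = (39480499, 2496966)

First expand sqrt(250) as a continued fraction. With x_i = (sqrt(250) + m_i)/d_i and (m_0, d_0) = (0, 1): a_0 = floor(sqrt(250)) = 15, since 15^2 = 225 <= 250 < 256 = 16^2.
Iterate m_{i+1} = d_i*a_i - m_i, d_{i+1} = (250 - m_{i+1}^2)/d_i, a_{i+1} = floor((a_0 + m_{i+1})/d_{i+1}):
  m_1 = 1*15 - 0 = 15, d_1 = (250 - 15^2)/1 = 25/1 = 25, a_1 = floor((15 + 15)/25) = 1.
  m_2 = 25*1 - 15 = 10, d_2 = (250 - 10^2)/25 = 150/25 = 6, a_2 = floor((15 + 10)/6) = 4.
  m_3 = 6*4 - 10 = 14, d_3 = (250 - 14^2)/6 = 54/6 = 9, a_3 = floor((15 + 14)/9) = 3.
  m_4 = 9*3 - 14 = 13, d_4 = (250 - 13^2)/9 = 81/9 = 9, a_4 = floor((15 + 13)/9) = 3.
  m_5 = 9*3 - 13 = 14, d_5 = (250 - 14^2)/9 = 54/9 = 6, a_5 = floor((15 + 14)/6) = 4.
  m_6 = 6*4 - 14 = 10, d_6 = (250 - 10^2)/6 = 150/6 = 25, a_6 = floor((15 + 10)/25) = 1.
  m_7 = 25*1 - 10 = 15, d_7 = (250 - 15^2)/25 = 25/25 = 1, a_7 = floor((15 + 15)/1) = 30.
  m_8 = 1*30 - 15 = 15, d_8 = (250 - 15^2)/1 = 25/1 = 25: (m_8, d_8) = (m_1, d_1) = (15, 25), so from here the quotients repeat a_1, ..., a_7; the period length is 7.
So sqrt(250) = [15; (1, 4, 3, 3, 4, 1, 30)] with period length k = 7.
k is odd, so (p_{k-1}, q_{k-1}) only solves x^2 - 250y^2 = -1 and the fundamental solution of x^2 - 250y^2 = 1 is (p_{2k-1}, q_{2k-1}) = (p_13, q_13); compute convergents through index 13, running through the period twice.
Convergents (p_i = a_i*p_{i-1} + p_{i-2}, q_i = a_i*q_{i-1} + q_{i-2} with p_{-2}=0, p_{-1}=1, q_{-2}=1, q_{-1}=0):
  i=0: a_0=15, p_0 = 15*1 + 0 = 15, q_0 = 15*0 + 1 = 1.
  i=1: a_1=1, p_1 = 1*15 + 1 = 16, q_1 = 1*1 + 0 = 1.
  i=2: a_2=4, p_2 = 4*16 + 15 = 79, q_2 = 4*1 + 1 = 5.
  i=3: a_3=3, p_3 = 3*79 + 16 = 253, q_3 = 3*5 + 1 = 16.
  i=4: a_4=3, p_4 = 3*253 + 79 = 838, q_4 = 3*16 + 5 = 53.
  i=5: a_5=4, p_5 = 4*838 + 253 = 3605, q_5 = 4*53 + 16 = 228.
  i=6: a_6=1, p_6 = 1*3605 + 838 = 4443, q_6 = 1*228 + 53 = 281.
  i=7: a_7=30, p_7 = 30*4443 + 3605 = 136895, q_7 = 30*281 + 228 = 8658.
  i=8: a_8=1, p_8 = 1*136895 + 4443 = 141338, q_8 = 1*8658 + 281 = 8939.
  i=9: a_9=4, p_9 = 4*141338 + 136895 = 702247, q_9 = 4*8939 + 8658 = 44414.
  i=10: a_10=3, p_10 = 3*702247 + 141338 = 2248079, q_10 = 3*44414 + 8939 = 142181.
  i=11: a_11=3, p_11 = 3*2248079 + 702247 = 7446484, q_11 = 3*142181 + 44414 = 470957.
  i=12: a_12=4, p_12 = 4*7446484 + 2248079 = 32034015, q_12 = 4*470957 + 142181 = 2026009.
  i=13: a_13=1, p_13 = 1*32034015 + 7446484 = 39480499, q_13 = 1*2026009 + 470957 = 2496966.
Indeed p_6^2 - 250*q_6^2 = 19740249 - 19740250 = -1, not +1.
Check: 39480499^2 - 250*2496966^2 = 1558709801289001 - 1558709801289000 = 1, so (x, y) = (39480499, 2496966) solves the equation, and by the theorem it is the least positive solution.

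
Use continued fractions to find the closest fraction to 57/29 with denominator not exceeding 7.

2/1

Expand x = 57/29 as a continued fraction with the Euclidean algorithm:
  57 = 1*29 + 28, so a_0 = 1.
  29 = 1*28 + 1, so a_1 = 1.
  28 = 28*1 + 0, so a_2 = 28.
so x = [1; 1, 28].
Convergents (p_i = a_i*p_{i-1} + p_{i-2}, q_i = a_i*q_{i-1} + q_{i-2} with p_{-2}=0, p_{-1}=1, q_{-2}=1, q_{-1}=0), until the denominator exceeds 7:
  i=0: a_0=1, p_0 = 1*1 + 0 = 1, q_0 = 1*0 + 1 = 1.
  i=1: a_1=1, p_1 = 1*1 + 1 = 2, q_1 = 1*1 + 0 = 1.
  i=2: a_2=28, p_2 = 28*2 + 1 = 57, q_2 = 28*1 + 1 = 29.
q_2 = 29 > 7, so the last convergent with denominator <= 7 is p_1/q_1 = 2/1.
The closest fraction with denominator <= 7 is either p_1/q_1 or the intermediate fraction (k*p_1 + p_0)/(k*q_1 + q_0) with the largest k >= 1 whose denominator stays <= 7; these approach x as k grows, and every other convergent or intermediate fraction in range is farther away.
Largest k: floor((7 - q_0)/q_1) = floor((7 - 1)/1) = 6.
That gives (6*2 + 1)/(6*1 + 1) = 13/7.
Compare the errors: |x - 2/1| = |57*1 - 2*29|/(29*1) = 1/29, and |x - 13/7| = |57*7 - 13*29|/(29*7) = 22/203.
Cross-multiplying, 1*203 = 203 < 638 = 22*29, so 1/29 is smaller: the convergent 2/1 is closer to x than 13/7.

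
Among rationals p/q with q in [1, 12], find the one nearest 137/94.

Expand x = 137/94 as a continued fraction with the Euclidean algorithm:
  137 = 1*94 + 43, so a_0 = 1.
  94 = 2*43 + 8, so a_1 = 2.
  43 = 5*8 + 3, so a_2 = 5.
  8 = 2*3 + 2, so a_3 = 2.
  3 = 1*2 + 1, so a_4 = 1.
  2 = 2*1 + 0, so a_5 = 2.
so x = [1; 2, 5, 2, 1, 2].
Convergents (p_i = a_i*p_{i-1} + p_{i-2}, q_i = a_i*q_{i-1} + q_{i-2} with p_{-2}=0, p_{-1}=1, q_{-2}=1, q_{-1}=0), until the denominator exceeds 12:
  i=0: a_0=1, p_0 = 1*1 + 0 = 1, q_0 = 1*0 + 1 = 1.
  i=1: a_1=2, p_1 = 2*1 + 1 = 3, q_1 = 2*1 + 0 = 2.
  i=2: a_2=5, p_2 = 5*3 + 1 = 16, q_2 = 5*2 + 1 = 11.
  i=3: a_3=2, p_3 = 2*16 + 3 = 35, q_3 = 2*11 + 2 = 24.
q_3 = 24 > 12, so the last convergent with denominator <= 12 is p_2/q_2 = 16/11.
The closest fraction with denominator <= 12 is either p_2/q_2 or the intermediate fraction (k*p_2 + p_1)/(k*q_2 + q_1) with the largest k >= 1 whose denominator stays <= 12; these approach x as k grows, and every other convergent or intermediate fraction in range is farther away.
Largest k: floor((12 - q_1)/q_2) = floor((12 - 2)/11) = 0.
Since k = 0, no intermediate fraction beyond p_2/q_2 has denominator <= 12, so the convergent 16/11 is the closest (its error is |137*11 - 16*94|/(94*11) = 3/1034).

16/11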